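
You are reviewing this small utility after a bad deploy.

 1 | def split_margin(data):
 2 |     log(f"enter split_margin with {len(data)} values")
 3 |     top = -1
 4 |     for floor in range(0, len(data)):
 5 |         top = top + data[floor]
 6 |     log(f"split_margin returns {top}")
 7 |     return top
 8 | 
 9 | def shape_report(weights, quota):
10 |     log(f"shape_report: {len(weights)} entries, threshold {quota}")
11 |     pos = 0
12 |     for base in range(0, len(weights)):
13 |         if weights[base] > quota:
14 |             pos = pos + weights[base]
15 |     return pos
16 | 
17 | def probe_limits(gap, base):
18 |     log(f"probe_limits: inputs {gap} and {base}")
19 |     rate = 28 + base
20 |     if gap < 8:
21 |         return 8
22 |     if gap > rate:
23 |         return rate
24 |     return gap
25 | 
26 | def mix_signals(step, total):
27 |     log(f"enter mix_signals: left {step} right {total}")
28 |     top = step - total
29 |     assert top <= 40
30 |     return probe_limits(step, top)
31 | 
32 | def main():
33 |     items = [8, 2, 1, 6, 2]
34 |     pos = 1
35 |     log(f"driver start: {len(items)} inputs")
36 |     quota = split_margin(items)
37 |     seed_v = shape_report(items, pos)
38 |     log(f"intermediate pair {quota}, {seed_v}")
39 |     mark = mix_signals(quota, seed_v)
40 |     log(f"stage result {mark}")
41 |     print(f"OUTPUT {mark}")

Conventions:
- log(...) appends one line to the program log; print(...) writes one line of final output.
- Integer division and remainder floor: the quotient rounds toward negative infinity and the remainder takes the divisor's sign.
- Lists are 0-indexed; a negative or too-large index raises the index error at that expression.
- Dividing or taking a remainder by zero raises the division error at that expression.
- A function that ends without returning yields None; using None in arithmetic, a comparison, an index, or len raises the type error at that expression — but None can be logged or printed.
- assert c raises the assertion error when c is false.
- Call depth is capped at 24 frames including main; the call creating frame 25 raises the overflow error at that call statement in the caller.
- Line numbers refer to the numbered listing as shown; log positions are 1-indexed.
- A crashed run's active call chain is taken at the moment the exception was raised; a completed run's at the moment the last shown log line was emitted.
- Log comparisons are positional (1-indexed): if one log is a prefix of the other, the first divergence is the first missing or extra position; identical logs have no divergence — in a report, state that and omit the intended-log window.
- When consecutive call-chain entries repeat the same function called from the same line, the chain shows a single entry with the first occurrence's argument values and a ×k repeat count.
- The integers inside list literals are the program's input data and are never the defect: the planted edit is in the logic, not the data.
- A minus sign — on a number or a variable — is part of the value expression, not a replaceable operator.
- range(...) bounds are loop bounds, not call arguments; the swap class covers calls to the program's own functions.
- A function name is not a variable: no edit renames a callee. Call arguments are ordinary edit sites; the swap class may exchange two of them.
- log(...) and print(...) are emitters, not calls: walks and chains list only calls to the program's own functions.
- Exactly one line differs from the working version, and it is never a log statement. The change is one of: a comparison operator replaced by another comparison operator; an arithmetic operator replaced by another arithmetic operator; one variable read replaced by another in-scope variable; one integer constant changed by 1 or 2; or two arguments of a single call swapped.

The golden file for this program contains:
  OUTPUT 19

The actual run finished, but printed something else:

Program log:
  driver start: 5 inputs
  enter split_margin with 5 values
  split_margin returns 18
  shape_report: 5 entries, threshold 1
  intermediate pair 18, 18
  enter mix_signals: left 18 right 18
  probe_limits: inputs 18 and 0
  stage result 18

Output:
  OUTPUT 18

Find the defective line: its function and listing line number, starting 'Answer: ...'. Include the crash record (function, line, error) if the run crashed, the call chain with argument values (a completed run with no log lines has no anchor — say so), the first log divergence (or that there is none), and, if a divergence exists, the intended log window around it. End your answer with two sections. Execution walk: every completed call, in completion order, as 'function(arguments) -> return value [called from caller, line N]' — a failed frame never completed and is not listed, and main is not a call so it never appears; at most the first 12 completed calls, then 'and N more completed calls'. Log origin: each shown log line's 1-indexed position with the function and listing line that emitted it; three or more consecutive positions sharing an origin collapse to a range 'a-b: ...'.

Answer: the defect is in split_margin at line 3.
The tell: At log position 3 the runs split — shown 'split_margin returns 18', but the working version logs 'split_margin returns 19'.
Call chain: main.
First divergence: position 3 — the shown line 'split_margin returns 18' should read 'split_margin returns 19'.
Intended log window:
  1: driver start: 5 inputs
  2: enter split_margin with 5 values
  3: split_margin returns 19
  4: shape_report: 5 entries, threshold 1
Execution walk:
  split_margin([8, 2, 1, 6, 2]) -> 18  [called from main, line 36]
  shape_report([8, 2, 1, 6, 2], 1) -> 18  [called from main, line 37]
  probe_limits(18, 0) -> 18  [called from mix_signals, line 30]
  mix_signals(18, 18) -> 18  [called from main, line 39]
Origin of each log line:
  1: logged in main at line 35
  2: logged in split_margin at line 2
  3: logged in split_margin at line 6
  4: logged in shape_report at line 10
  5: logged in main at line 38
  6: logged in mix_signals at line 27
  7: logged in probe_limits at line 18
  8: logged in main at line 40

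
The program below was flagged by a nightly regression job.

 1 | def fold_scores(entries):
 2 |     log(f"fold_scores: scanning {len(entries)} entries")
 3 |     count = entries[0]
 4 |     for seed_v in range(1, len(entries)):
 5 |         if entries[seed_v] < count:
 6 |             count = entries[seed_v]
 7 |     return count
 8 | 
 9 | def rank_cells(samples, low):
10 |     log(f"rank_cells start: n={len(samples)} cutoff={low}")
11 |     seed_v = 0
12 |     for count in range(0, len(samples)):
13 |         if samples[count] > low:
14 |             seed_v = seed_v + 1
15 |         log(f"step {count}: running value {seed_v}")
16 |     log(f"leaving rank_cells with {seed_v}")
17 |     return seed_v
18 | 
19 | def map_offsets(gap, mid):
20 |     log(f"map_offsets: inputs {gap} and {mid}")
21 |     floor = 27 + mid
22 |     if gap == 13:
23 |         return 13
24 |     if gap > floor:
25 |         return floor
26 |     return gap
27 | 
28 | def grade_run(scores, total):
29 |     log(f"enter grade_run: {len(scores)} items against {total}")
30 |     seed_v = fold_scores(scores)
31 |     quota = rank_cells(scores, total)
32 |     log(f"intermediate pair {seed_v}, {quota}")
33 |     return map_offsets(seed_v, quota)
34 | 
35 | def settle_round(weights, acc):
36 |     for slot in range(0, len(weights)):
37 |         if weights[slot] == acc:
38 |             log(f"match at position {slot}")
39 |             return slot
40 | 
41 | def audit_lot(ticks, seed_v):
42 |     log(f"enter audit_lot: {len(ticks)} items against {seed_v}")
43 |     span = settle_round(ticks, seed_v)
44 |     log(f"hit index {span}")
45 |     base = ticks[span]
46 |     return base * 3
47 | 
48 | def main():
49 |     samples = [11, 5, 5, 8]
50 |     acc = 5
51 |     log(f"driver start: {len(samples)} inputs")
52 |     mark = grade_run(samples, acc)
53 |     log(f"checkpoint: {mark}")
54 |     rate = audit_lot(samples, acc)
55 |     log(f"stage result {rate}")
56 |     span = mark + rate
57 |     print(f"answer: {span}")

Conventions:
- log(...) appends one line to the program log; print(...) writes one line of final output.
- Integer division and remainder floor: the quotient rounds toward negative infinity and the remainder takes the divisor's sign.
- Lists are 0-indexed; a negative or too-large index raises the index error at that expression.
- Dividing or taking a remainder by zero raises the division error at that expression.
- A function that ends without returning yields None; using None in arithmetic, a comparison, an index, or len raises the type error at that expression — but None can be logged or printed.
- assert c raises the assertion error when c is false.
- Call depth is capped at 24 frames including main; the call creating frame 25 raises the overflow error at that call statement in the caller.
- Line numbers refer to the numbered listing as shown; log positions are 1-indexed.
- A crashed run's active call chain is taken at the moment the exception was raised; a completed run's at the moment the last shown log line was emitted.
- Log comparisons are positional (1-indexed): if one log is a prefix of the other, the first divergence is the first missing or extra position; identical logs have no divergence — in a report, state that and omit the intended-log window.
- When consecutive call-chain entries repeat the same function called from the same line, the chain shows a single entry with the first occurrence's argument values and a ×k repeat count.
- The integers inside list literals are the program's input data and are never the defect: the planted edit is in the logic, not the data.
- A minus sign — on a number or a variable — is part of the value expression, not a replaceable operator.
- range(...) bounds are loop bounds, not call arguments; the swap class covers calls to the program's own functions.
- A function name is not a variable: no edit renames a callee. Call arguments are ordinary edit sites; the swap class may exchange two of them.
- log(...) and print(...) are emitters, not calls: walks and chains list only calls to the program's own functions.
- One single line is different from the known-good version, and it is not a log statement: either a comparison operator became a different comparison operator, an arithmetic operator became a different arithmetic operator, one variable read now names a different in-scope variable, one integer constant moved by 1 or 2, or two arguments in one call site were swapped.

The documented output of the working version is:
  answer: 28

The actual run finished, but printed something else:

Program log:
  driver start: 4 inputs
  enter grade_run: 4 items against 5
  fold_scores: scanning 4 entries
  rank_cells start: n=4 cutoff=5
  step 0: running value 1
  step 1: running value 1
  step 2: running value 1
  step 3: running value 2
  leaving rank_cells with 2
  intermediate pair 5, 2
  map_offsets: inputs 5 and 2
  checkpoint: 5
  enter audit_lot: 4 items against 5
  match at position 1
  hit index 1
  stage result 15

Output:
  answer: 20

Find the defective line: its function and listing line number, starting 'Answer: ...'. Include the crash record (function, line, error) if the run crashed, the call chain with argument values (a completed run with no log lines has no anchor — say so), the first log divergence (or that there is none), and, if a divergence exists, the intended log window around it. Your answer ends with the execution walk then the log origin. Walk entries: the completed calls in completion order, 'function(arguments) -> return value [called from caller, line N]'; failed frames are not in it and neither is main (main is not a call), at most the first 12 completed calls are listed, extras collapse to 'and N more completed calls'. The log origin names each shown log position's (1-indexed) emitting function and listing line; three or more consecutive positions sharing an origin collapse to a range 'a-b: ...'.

Answer: the defect is in map_offsets at line 22.
Key observation: The log first diverges at position 12: the faulty run prints 'checkpoint: 5' where the working version prints 'checkpoint: 13'.
Call chain: main.
First divergence: position 12 — the shown line 'checkpoint: 5' should read 'checkpoint: 13'.
Intended log window:
  10: intermediate pair 5, 2
  11: map_offsets: inputs 5 and 2
  12: checkpoint: 13
  13: enter audit_lot: 4 items against 5
Execution walk:
  fold_scores([11, 5, 5, 8]) -> 5  [called from grade_run, line 30]
  rank_cells([11, 5, 5, 8], 5) -> 2  [called from grade_run, line 31]
  map_offsets(5, 2) -> 5  [called from grade_run, line 33]
  grade_run([11, 5, 5, 8], 5) -> 5  [called from main, line 52]
  settle_round([11, 5, 5, 8], 5) -> 1  [called from audit_lot, line 43]
  audit_lot([11, 5, 5, 8], 5) -> 15  [called from main, line 54]
Log origin:
  1: emitted by main (line 51)
  2: emitted by grade_run (line 29)
  3: emitted by fold_scores (line 2)
  4: emitted by rank_cells (line 10)
  5-8: emitted by rank_cells (line 15)
  9: emitted by rank_cells (line 16)
  10: emitted by grade_run (line 32)
  11: emitted by map_offsets (line 20)
  12: emitted by main (line 53)
  13: emitted by audit_lot (line 42)
  14: emitted by settle_round (line 38)
  15: emitted by audit_lot (line 44)
  16: emitted by main (line 55)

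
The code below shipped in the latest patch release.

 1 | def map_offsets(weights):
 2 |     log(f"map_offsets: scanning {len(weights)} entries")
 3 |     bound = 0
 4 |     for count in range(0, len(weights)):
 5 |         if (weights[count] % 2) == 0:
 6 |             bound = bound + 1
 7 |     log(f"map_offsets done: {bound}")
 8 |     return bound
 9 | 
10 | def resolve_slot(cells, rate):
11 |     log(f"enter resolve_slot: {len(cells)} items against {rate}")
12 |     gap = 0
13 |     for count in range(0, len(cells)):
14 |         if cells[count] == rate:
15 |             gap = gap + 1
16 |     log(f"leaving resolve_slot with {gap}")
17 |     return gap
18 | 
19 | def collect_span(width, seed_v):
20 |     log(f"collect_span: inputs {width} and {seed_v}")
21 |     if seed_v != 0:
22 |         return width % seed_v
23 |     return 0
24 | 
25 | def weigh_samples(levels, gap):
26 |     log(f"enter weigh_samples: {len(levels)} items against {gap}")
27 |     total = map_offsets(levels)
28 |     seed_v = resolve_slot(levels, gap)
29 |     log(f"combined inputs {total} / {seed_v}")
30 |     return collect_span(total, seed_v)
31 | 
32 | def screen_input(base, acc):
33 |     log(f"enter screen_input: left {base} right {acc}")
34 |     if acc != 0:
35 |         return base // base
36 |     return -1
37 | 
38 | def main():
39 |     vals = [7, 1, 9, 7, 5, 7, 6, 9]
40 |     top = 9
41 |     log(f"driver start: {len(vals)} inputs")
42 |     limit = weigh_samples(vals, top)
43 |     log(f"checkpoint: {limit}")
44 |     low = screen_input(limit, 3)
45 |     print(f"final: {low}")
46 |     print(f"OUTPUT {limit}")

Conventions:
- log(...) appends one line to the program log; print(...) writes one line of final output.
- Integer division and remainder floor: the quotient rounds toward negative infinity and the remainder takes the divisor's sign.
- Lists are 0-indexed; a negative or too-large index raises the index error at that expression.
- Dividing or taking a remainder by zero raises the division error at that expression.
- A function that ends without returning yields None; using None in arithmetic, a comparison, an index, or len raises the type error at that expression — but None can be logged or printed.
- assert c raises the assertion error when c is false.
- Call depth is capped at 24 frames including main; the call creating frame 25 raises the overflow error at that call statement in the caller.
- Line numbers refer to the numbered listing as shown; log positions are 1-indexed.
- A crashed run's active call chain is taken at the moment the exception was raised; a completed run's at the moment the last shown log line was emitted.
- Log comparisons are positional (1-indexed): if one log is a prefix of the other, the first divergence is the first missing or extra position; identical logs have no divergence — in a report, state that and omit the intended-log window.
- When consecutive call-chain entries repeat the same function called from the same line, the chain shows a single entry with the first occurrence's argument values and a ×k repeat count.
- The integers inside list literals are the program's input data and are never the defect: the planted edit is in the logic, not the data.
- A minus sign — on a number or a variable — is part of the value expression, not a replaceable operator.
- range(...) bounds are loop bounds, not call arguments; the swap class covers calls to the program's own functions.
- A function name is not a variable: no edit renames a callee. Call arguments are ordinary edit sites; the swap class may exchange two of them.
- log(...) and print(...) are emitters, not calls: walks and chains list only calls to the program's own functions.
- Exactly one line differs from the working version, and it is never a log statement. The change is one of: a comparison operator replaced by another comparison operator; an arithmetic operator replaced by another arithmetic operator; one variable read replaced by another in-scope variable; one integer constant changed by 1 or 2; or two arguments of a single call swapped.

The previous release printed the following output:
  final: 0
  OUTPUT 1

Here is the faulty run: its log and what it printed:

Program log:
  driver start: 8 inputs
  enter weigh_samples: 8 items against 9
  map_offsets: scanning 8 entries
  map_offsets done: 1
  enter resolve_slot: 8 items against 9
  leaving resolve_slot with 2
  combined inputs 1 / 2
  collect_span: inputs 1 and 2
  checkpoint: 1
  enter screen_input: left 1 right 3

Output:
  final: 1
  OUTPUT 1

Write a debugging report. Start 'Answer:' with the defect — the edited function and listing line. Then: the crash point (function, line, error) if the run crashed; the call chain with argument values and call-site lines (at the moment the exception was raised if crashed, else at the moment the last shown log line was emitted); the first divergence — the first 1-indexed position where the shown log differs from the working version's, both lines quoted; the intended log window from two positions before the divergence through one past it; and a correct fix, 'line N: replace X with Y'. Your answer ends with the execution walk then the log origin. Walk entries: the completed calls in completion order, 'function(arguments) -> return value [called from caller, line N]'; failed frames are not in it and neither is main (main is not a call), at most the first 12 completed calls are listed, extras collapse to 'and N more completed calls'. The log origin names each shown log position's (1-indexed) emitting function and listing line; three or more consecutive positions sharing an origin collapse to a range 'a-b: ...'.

Answer: the defect is in screen_input at line 35.
Core observation: Every logged value matches the working version; the printed result is what differs.
Call chain: main -> screen_input(1, 3) (called at line 44).
First divergence: there is none — every log position agrees.
Execution walk:
  map_offsets([7, 1, 9, 7, 5, 7, 6, 9]) -> 1  [called from weigh_samples, line 27]
  resolve_slot([7, 1, 9, 7, 5, 7, 6, 9], 9) -> 2  [called from weigh_samples, line 28]
  collect_span(1, 2) -> 1  [called from weigh_samples, line 30]
  weigh_samples([7, 1, 9, 7, 5, 7, 6, 9], 9) -> 1  [called from main, line 42]
  screen_input(1, 3) -> 1  [called from main, line 44]
Origin of each log line:
  1: emitted by main (line 41)
  2: emitted by weigh_samples (line 26)
  3: emitted by map_offsets (line 2)
  4: emitted by map_offsets (line 7)
  5: emitted by resolve_slot (line 11)
  6: emitted by resolve_slot (line 16)
  7: emitted by weigh_samples (line 29)
  8: emitted by collect_span (line 20)
  9: emitted by main (line 43)
  10: emitted by screen_input (line 33)
A correct fix: line 35: replace `base // base` with `base // acc`.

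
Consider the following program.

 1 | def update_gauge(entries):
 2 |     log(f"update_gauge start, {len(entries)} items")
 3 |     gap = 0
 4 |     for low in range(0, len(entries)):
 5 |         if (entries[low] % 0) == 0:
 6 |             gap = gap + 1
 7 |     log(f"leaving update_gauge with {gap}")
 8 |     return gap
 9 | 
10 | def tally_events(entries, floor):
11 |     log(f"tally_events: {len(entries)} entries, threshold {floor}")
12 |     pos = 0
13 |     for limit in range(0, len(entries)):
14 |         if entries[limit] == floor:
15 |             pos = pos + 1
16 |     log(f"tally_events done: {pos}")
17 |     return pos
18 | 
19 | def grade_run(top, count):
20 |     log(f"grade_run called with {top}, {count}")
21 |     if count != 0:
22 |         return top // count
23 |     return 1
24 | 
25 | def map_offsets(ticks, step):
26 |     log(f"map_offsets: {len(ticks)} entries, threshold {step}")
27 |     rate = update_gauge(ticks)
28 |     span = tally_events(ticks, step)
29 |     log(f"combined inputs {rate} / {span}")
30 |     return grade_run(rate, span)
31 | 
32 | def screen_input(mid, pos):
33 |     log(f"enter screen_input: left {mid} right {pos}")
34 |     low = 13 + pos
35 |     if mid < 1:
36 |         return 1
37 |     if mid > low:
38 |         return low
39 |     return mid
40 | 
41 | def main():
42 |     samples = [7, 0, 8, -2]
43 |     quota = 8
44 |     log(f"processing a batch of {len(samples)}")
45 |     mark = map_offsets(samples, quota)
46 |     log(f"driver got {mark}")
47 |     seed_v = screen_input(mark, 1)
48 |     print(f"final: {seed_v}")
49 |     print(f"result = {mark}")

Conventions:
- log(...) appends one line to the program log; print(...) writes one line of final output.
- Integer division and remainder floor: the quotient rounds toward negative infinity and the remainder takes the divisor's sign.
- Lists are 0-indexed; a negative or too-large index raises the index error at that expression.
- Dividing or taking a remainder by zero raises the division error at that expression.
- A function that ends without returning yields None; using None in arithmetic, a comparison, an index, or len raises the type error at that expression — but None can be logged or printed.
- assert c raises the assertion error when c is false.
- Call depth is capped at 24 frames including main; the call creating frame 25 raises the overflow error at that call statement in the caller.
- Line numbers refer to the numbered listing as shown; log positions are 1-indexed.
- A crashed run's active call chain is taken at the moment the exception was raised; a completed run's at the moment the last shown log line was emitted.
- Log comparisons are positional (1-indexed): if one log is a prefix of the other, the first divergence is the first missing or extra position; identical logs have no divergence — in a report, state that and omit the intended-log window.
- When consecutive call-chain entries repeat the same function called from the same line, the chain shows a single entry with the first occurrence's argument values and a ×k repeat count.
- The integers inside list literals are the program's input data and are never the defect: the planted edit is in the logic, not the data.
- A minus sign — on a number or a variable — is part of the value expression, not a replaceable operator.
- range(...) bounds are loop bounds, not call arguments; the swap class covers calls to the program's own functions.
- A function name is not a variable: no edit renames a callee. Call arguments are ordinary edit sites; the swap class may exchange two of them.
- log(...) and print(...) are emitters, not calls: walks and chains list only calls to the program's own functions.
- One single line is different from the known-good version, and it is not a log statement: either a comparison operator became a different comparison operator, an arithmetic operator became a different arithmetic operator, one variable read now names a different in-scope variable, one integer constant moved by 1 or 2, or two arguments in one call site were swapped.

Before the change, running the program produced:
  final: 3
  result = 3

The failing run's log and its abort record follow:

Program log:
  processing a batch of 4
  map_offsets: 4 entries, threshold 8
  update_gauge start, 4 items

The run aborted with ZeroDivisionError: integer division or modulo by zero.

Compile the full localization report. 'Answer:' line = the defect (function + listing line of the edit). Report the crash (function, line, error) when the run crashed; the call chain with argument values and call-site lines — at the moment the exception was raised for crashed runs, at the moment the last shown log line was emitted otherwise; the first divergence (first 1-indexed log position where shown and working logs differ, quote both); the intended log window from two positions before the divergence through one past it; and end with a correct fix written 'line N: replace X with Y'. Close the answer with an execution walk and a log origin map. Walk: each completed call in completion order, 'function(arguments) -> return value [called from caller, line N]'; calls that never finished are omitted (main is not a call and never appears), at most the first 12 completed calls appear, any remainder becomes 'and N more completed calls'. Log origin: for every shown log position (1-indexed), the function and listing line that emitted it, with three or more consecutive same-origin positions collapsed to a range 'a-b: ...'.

Answer: the defect is in update_gauge at line 5.
The tell: The shown log is a 3-line prefix of the intended one, whose next entry is 'leaving update_gauge with 3'.
Crash: update_gauge, line 5, ZeroDivisionError.
Call chain: main -> map_offsets([7, 0, 8, -2], 8) (called at line 45) -> update_gauge([7, 0, 8, -2]) (called at line 27).
First divergence: position 4 — after 3 matching lines the faulty run goes silent; intended next line 'leaving update_gauge with 3'.
Intended log window:
  2: map_offsets: 4 entries, threshold 8
  3: update_gauge start, 4 items
  4: leaving update_gauge with 3
  5: tally_events: 4 entries, threshold 8
Execution walk:
  (no call completed)
Log origins:
  1 — main, line 44
  2 — map_offsets, line 26
  3 — update_gauge, line 2
A correct fix: line 5: replace `entries[low] % 0` with `entries[low] % 2`.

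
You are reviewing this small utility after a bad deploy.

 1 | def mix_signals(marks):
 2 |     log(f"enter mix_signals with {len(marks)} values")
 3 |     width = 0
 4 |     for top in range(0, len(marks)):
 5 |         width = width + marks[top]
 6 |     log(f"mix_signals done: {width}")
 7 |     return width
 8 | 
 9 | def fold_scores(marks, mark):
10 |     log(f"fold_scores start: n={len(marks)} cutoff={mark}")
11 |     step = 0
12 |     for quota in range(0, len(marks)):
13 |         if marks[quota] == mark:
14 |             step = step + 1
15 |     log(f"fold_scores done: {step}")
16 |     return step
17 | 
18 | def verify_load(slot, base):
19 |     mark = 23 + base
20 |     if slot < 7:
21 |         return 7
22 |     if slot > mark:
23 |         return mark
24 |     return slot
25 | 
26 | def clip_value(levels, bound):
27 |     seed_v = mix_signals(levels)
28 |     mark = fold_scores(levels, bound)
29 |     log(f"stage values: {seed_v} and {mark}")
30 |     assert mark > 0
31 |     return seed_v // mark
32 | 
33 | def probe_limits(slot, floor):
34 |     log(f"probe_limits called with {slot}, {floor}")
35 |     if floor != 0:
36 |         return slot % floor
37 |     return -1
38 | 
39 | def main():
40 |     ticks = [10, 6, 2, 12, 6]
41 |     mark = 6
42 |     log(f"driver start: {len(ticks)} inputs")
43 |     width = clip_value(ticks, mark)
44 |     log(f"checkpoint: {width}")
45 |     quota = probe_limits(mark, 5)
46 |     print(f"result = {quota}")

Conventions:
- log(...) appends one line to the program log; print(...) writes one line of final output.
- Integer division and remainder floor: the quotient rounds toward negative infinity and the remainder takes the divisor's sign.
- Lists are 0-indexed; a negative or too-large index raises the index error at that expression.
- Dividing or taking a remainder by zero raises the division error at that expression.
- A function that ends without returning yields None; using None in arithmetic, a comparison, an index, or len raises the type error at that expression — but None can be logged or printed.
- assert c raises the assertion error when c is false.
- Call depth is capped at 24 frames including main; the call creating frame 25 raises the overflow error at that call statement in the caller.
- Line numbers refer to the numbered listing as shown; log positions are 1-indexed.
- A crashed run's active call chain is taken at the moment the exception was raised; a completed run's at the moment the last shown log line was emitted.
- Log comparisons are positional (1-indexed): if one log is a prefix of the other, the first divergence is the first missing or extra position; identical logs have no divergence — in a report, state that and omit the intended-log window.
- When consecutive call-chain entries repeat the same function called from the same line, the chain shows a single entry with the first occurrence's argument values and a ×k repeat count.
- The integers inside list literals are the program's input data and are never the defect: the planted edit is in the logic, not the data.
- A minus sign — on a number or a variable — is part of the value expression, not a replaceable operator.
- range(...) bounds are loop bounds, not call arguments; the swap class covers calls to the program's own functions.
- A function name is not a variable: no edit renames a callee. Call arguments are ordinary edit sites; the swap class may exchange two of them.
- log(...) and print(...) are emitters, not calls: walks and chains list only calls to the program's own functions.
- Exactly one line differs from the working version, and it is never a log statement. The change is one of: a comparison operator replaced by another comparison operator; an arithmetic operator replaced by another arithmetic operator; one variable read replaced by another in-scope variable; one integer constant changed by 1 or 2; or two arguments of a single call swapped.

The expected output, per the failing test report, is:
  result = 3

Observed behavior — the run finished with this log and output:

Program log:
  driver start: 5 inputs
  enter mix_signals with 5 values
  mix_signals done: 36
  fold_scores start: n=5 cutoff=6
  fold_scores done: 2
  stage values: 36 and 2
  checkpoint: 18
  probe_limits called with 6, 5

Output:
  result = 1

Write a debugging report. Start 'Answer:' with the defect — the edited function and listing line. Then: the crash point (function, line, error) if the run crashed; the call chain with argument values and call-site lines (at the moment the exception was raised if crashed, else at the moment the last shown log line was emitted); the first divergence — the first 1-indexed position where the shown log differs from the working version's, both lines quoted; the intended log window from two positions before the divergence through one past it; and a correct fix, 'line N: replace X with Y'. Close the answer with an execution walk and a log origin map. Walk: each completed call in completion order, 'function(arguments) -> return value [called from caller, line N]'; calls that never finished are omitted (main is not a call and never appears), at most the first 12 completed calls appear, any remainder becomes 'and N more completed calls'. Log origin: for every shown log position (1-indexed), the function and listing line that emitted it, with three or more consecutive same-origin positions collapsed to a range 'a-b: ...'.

Answer: the defect is in main at line 45.
Key observation: At log position 8 the runs split — shown 'probe_limits called with 6, 5', but the working version logs 'probe_limits called with 18, 5'.
Call chain: main -> probe_limits(6, 5) (called at line 45).
First divergence: position 8 — the shown line 'probe_limits called with 6, 5' should read 'probe_limits called with 18, 5'.
Intended log window:
  6: stage values: 36 and 2
  7: checkpoint: 18
  8: probe_limits called with 18, 5
Execution walk:
  mix_signals([10, 6, 2, 12, 6]) -> 36  [called from clip_value, line 27]
  fold_scores([10, 6, 2, 12, 6], 6) -> 2  [called from clip_value, line 28]
  clip_value([10, 6, 2, 12, 6], 6) -> 18  [called from main, line 43]
  probe_limits(6, 5) -> 1  [called from main, line 45]
Log origins:
  1: logged in main at line 42
  2: logged in mix_signals at line 2
  3: logged in mix_signals at line 6
  4: logged in fold_scores at line 10
  5: logged in fold_scores at line 15
  6: logged in clip_value at line 29
  7: logged in main at line 44
  8: logged in probe_limits at line 34
A correct fix: line 45: replace `mark` with `width`.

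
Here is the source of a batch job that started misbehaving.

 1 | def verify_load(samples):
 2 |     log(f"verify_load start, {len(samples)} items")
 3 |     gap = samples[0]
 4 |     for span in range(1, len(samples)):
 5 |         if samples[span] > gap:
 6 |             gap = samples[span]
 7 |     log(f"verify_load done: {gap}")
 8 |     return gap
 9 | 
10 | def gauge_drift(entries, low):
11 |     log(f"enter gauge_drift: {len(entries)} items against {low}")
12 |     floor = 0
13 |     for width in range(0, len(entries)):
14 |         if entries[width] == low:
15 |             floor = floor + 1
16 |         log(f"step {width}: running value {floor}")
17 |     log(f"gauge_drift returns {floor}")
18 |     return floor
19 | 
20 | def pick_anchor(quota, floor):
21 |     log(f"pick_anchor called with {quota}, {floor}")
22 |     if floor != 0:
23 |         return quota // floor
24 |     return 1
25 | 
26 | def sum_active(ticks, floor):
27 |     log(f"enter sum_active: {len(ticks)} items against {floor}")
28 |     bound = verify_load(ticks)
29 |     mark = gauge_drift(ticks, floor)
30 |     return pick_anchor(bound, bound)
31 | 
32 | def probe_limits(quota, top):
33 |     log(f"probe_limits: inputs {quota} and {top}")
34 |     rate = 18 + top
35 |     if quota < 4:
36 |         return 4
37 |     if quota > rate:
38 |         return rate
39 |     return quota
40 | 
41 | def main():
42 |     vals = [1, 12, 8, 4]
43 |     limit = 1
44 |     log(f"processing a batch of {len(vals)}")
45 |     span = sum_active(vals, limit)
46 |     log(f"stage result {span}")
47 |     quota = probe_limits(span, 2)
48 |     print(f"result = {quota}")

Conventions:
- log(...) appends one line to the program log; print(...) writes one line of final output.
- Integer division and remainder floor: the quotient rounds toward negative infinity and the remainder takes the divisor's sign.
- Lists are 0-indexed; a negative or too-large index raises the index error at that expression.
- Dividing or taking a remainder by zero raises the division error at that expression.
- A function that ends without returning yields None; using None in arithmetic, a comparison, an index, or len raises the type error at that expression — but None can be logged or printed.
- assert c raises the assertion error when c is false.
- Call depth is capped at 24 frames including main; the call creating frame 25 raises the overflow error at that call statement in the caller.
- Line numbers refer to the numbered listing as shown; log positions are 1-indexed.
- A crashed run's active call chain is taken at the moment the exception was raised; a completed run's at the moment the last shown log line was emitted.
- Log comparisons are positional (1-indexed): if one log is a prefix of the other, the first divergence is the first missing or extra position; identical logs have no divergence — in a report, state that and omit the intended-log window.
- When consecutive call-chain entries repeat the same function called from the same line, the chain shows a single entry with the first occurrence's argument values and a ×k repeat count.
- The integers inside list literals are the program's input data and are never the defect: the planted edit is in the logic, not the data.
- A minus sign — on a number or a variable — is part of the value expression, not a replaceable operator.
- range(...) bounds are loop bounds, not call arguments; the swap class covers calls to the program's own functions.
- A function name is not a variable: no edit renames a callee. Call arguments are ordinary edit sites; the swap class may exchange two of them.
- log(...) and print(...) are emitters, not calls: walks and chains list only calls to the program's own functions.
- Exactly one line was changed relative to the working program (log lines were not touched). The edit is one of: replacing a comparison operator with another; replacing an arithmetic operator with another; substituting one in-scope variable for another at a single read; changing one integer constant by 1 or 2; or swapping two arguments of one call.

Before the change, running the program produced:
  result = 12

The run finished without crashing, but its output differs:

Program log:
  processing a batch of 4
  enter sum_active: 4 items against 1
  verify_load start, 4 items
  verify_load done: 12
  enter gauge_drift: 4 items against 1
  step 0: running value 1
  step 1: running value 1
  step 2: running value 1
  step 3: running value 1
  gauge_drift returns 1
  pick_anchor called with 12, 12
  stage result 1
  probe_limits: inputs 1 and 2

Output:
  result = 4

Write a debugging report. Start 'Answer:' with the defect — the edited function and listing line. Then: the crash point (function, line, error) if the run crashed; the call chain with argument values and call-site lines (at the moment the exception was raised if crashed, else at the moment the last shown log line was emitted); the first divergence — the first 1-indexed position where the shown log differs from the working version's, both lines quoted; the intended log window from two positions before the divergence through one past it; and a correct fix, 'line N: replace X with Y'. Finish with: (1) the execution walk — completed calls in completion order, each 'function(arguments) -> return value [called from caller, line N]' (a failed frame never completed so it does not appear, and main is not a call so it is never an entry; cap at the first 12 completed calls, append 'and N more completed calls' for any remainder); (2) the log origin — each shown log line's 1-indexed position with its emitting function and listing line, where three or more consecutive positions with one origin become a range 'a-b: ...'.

Answer: the defect is in sum_active at line 30.
Key observation: The earliest visible damage is log position 11 — 'pick_anchor called with 12, 12' rather than the intended 'pick_anchor called with 12, 1'.
Call chain: main -> probe_limits(1, 2) (called at line 47).
First divergence: position 11; shown 'pick_anchor called with 12, 12' vs intended 'pick_anchor called with 12, 1'.
Intended log window:
  9: step 3: running value 1
  10: gauge_drift returns 1
  11: pick_anchor called with 12, 1
  12: stage result 12
Execution walk:
  verify_load([1, 12, 8, 4]) -> 12  [called from sum_active, line 28]
  gauge_drift([1, 12, 8, 4], 1) -> 1  [called from sum_active, line 29]
  pick_anchor(12, 12) -> 1  [called from sum_active, line 30]
  sum_active([1, 12, 8, 4], 1) -> 1  [called from main, line 45]
  probe_limits(1, 2) -> 4  [called from main, line 47]
Log origins:
  1: emitted by main (line 44)
  2: emitted by sum_active (line 27)
  3: emitted by verify_load (line 2)
  4: emitted by verify_load (line 7)
  5: emitted by gauge_drift (line 11)
  6-9: emitted by gauge_drift (line 16)
  10: emitted by gauge_drift (line 17)
  11: emitted by pick_anchor (line 21)
  12: emitted by main (line 46)
  13: emitted by probe_limits (line 33)
A correct fix: line 30: replace `pick_anchor(bound, bound)` with `pick_anchor(bound, mark)`.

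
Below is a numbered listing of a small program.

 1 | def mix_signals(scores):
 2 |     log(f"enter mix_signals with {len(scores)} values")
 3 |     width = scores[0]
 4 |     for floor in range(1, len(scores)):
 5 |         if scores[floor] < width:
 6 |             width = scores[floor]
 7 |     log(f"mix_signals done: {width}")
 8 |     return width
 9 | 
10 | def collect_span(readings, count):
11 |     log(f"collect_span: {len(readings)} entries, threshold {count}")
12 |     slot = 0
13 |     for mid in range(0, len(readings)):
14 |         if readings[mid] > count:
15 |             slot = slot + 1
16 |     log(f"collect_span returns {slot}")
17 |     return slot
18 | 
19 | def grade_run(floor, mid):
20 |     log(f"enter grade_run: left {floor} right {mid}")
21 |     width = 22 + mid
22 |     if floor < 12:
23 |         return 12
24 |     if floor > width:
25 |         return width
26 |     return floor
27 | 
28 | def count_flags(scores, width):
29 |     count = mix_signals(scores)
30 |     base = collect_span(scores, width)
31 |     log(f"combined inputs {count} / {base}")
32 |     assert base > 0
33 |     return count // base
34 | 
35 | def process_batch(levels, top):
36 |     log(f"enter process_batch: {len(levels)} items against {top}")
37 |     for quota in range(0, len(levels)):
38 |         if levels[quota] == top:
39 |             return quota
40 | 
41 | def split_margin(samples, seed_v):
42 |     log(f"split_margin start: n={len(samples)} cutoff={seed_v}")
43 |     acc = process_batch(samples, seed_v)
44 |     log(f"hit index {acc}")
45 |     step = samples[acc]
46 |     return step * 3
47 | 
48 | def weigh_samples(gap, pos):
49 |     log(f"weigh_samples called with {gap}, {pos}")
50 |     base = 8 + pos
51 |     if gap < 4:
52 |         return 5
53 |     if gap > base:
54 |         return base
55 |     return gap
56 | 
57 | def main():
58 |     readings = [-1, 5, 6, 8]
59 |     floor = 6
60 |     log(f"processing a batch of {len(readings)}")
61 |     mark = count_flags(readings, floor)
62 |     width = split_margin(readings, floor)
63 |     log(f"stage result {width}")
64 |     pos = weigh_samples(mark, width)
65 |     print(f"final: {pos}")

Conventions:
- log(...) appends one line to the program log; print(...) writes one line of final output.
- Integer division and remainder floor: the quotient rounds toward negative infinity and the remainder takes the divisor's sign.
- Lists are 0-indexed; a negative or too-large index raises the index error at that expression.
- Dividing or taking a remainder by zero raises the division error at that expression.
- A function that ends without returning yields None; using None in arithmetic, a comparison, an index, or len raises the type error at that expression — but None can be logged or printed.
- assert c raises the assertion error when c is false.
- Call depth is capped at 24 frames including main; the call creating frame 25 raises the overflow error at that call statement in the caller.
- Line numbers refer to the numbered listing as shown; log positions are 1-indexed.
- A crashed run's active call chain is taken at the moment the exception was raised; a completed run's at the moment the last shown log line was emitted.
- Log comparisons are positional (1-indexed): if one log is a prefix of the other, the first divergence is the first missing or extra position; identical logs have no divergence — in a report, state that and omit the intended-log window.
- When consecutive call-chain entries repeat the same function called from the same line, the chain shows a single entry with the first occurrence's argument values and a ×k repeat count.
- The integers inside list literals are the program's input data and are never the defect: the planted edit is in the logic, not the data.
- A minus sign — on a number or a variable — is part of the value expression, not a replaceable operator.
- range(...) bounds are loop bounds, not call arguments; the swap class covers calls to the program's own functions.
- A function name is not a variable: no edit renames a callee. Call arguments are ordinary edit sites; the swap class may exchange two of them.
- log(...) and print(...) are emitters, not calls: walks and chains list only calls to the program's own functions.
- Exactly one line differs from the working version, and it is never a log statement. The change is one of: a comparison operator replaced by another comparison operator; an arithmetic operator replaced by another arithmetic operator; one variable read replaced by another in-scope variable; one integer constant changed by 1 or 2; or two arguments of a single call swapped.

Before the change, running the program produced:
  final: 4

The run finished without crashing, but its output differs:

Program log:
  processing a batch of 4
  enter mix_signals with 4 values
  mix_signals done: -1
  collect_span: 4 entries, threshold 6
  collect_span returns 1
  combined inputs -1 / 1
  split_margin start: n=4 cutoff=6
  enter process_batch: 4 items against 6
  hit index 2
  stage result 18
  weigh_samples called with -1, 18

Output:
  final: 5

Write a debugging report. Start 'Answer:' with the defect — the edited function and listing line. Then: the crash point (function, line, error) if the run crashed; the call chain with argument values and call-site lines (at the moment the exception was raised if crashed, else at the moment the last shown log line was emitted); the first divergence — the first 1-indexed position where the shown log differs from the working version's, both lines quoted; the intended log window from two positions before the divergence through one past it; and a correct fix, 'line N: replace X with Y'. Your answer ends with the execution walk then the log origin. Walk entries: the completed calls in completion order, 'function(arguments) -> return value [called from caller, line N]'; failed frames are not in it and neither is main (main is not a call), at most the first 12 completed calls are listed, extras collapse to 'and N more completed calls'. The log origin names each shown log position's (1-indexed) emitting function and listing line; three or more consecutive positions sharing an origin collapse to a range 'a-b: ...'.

Answer: the defect is in weigh_samples at line 52.
Key observation: Every logged value matches the working version; the printed result is what differs.
Call chain: main -> weigh_samples(-1, 18) (called at line 64).
First divergence: there is none — every log position agrees.
Execution walk:
  mix_signals([-1, 5, 6, 8]) -> -1  [called from count_flags, line 29]
  collect_span([-1, 5, 6, 8], 6) -> 1  [called from count_flags, line 30]
  count_flags([-1, 5, 6, 8], 6) -> -1  [called from main, line 61]
  process_batch([-1, 5, 6, 8], 6) -> 2  [called from split_margin, line 43]
  split_margin([-1, 5, 6, 8], 6) -> 18  [called from main, line 62]
  weigh_samples(-1, 18) -> 5  [called from main, line 64]
Log line origins:
  1: from main, line 60
  2: from mix_signals, line 2
  3: from mix_signals, line 7
  4: from collect_span, line 11
  5: from collect_span, line 16
  6: from count_flags, line 31
  7: from split_margin, line 42
  8: from process_batch, line 36
  9: from split_margin, line 44
  10: from main, line 63
  11: from weigh_samples, line 49
A correct fix: line 52: replace `5` with `4`.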